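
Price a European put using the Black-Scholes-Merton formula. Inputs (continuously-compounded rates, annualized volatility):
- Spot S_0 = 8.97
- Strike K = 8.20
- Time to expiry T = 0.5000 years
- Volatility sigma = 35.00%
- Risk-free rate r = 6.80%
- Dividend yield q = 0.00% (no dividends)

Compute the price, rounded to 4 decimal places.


d1 = (ln(S/K) + (r - q + 0.5*sigma^2) * T) / (sigma * sqrt(T)) = 0.62377535
d2 = d1 - sigma * sqrt(T) = 0.37628797
exp(-rT) = 0.96657150; exp(-qT) = 1.00000000
P = K * exp(-rT) * N(-d2) - S_0 * exp(-qT) * N(-d1)
N(-d1) = 0.26638757; N(-d2) = 0.35335141
P = 8.2000 * 0.96657150 * 0.35335141 - 8.9700 * 1.00000000 * 0.26638757 = 0.4111

Answer: Price = 0.4111


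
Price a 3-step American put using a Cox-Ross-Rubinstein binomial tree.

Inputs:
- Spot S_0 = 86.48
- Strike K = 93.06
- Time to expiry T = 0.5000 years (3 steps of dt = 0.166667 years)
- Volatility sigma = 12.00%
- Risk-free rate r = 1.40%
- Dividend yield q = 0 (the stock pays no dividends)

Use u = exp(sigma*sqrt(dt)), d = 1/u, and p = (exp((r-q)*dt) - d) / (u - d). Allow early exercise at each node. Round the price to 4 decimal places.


Answer: Price = V(0,0) = 7.1414

Derivation:
dt = T/N = 0.166667
u = exp(sigma*sqrt(dt)) = 1.050210; d = 1/u = 0.952191
p = (exp((r-q)*dt) - d) / (u - d) = 0.511588
Discount per step: exp(-r*dt) = 0.997669
Stock lattice S(k, i) with i counting down-moves:
  k=0: S(0,0) = 86.4800
  k=1: S(1,0) = 90.8221; S(1,1) = 82.3455
  k=2: S(2,0) = 95.3823; S(2,1) = 86.4800; S(2,2) = 78.4086
  k=3: S(3,0) = 100.1714; S(3,1) = 90.8221; S(3,2) = 82.3455; S(3,3) = 74.6599
Terminal payoffs V(N, i) = max(K - S_T, 0):
  V(3,0) = 0.000000; V(3,1) = 2.237871; V(3,2) = 10.714536; V(3,3) = 18.400051
Backward induction: V(k, i) = exp(-r*dt) * [p * V(k+1, i) + (1-p) * V(k+1, i+1)]; then take max(V_cont, immediate exercise) for American.
  V(2,0) = exp(-r*dt) * [p*0.000000 + (1-p)*2.237871] = 1.090456; exercise = 0.000000; V(2,0) = max -> 1.090456
  V(2,1) = exp(-r*dt) * [p*2.237871 + (1-p)*10.714536] = 6.363113; exercise = 6.580000; V(2,1) = max -> 6.580000
  V(2,2) = exp(-r*dt) * [p*10.714536 + (1-p)*18.400051] = 14.434516; exercise = 14.651402; V(2,2) = max -> 14.651402
  V(1,0) = exp(-r*dt) * [p*1.090456 + (1-p)*6.580000] = 3.762826; exercise = 2.237871; V(1,0) = max -> 3.762826
  V(1,1) = exp(-r*dt) * [p*6.580000 + (1-p)*14.651402] = 10.497649; exercise = 10.714536; V(1,1) = max -> 10.714536
  V(0,0) = exp(-r*dt) * [p*3.762826 + (1-p)*10.714536] = 7.141443; exercise = 6.580000; V(0,0) = max -> 7.141443


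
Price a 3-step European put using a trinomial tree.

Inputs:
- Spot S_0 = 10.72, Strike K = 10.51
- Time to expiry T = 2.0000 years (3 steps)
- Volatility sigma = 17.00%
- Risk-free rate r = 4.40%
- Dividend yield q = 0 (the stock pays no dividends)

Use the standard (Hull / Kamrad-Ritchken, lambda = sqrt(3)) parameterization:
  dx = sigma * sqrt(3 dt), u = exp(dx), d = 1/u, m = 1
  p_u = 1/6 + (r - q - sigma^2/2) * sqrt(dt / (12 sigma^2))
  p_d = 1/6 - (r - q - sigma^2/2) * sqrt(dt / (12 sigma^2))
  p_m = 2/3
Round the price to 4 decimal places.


Answer: Price = V(0,0) = 0.4601

Derivation:
dt = T/N = 0.666667; dx = sigma*sqrt(3*dt) = 0.240416
u = exp(dx) = 1.271778; d = 1/u = 0.786300
p_u = 0.207637, p_m = 0.666667, p_d = 0.125696
Discount per step: exp(-r*dt) = 0.971093
Stock lattice S(k, j) with j the centered position index:
  k=0: S(0,+0) = 10.7200
  k=1: S(1,-1) = 8.4291; S(1,+0) = 10.7200; S(1,+1) = 13.6335
  k=2: S(2,-2) = 6.6278; S(2,-1) = 8.4291; S(2,+0) = 10.7200; S(2,+1) = 13.6335; S(2,+2) = 17.3387
  k=3: S(3,-3) = 5.2115; S(3,-2) = 6.6278; S(3,-1) = 8.4291; S(3,+0) = 10.7200; S(3,+1) = 13.6335; S(3,+2) = 17.3387; S(3,+3) = 22.0510
Terminal payoffs V(N, j) = max(K - S_T, 0):
  V(3,-3) = 5.298529; V(3,-2) = 3.882163; V(3,-1) = 2.080859; V(3,+0) = 0.000000; V(3,+1) = 0.000000; V(3,+2) = 0.000000; V(3,+3) = 0.000000
Backward induction: V(k, j) = exp(-r*dt) * [p_u * V(k+1, j+1) + p_m * V(k+1, j) + p_d * V(k+1, j-1)]
  V(2,-2) = exp(-r*dt) * [p_u*2.080859 + p_m*3.882163 + p_d*5.298529] = 3.579619
  V(2,-1) = exp(-r*dt) * [p_u*0.000000 + p_m*2.080859 + p_d*3.882163] = 1.821005
  V(2,+0) = exp(-r*dt) * [p_u*0.000000 + p_m*0.000000 + p_d*2.080859] = 0.253995
  V(2,+1) = exp(-r*dt) * [p_u*0.000000 + p_m*0.000000 + p_d*0.000000] = 0.000000
  V(2,+2) = exp(-r*dt) * [p_u*0.000000 + p_m*0.000000 + p_d*0.000000] = 0.000000
  V(1,-1) = exp(-r*dt) * [p_u*0.253995 + p_m*1.821005 + p_d*3.579619] = 1.667061
  V(1,+0) = exp(-r*dt) * [p_u*0.000000 + p_m*0.253995 + p_d*1.821005] = 0.386712
  V(1,+1) = exp(-r*dt) * [p_u*0.000000 + p_m*0.000000 + p_d*0.253995] = 0.031003
  V(0,+0) = exp(-r*dt) * [p_u*0.031003 + p_m*0.386712 + p_d*1.667061] = 0.460092


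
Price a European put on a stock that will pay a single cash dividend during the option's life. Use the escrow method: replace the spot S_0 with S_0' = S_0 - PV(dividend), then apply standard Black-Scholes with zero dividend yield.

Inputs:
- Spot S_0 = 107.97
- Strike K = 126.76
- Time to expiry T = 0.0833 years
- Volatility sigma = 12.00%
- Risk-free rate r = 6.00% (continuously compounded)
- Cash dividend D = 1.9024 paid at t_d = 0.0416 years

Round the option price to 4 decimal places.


Answer: Price = 20.0557

Derivation:
PV(D) = D * exp(-r * t_d) = 1.9024 * 0.99750711 = 1.89765753
S_0' = S_0 - PV(D) = 107.9700 - 1.89765753 = 106.07234247
d1 = (ln(S_0'/K) + (r + sigma^2/2)*T) / (sigma*sqrt(T)) = -4.98284930
d2 = d1 - sigma*sqrt(T) = -5.01748339
exp(-rT) = 0.99501447
N(-d1) = 0.99999969; N(-d2) = 0.99999974
P = K * exp(-rT) * N(-d2) - S_0' * N(-d1) = 126.7600 * 0.99501447 * 0.99999974 - 106.07234247 * 0.99999969 = 20.0557


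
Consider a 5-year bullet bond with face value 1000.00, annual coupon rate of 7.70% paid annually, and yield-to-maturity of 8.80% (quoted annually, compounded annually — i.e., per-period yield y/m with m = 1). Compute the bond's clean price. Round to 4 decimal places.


Coupon per period c = face * coupon_rate / m = 77.000000
Periods per year m = 1; per-period yield y/m = 0.088000
Number of cashflows N = 5
Cashflows (t years, CF_t, discount factor 1/(1+y/m)^(m*t), PV):
  t = 1.0000: CF_t = 77.000000, DF = 0.919118, PV = 70.772059
  t = 2.0000: CF_t = 77.000000, DF = 0.844777, PV = 65.047848
  t = 3.0000: CF_t = 77.000000, DF = 0.776450, PV = 59.786625
  t = 4.0000: CF_t = 77.000000, DF = 0.713649, PV = 54.950942
  t = 5.0000: CF_t = 1077.000000, DF = 0.655927, PV = 706.433403
Price P = sum_t PV_t = 956.990878

Answer: Price = 956.9909


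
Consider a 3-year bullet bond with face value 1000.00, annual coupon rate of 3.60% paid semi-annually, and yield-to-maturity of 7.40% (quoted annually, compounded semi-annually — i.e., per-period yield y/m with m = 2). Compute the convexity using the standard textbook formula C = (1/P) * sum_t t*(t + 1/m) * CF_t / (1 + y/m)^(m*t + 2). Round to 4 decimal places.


Answer: Convexity = 9.1686

Derivation:
Coupon per period c = face * coupon_rate / m = 18.000000
Periods per year m = 2; per-period yield y/m = 0.037000
Number of cashflows N = 6
Cashflows (t years, CF_t, discount factor 1/(1+y/m)^(m*t), PV):
  t = 0.5000: CF_t = 18.000000, DF = 0.964320, PV = 17.357763
  t = 1.0000: CF_t = 18.000000, DF = 0.929913, PV = 16.738440
  t = 1.5000: CF_t = 18.000000, DF = 0.896734, PV = 16.141216
  t = 2.0000: CF_t = 18.000000, DF = 0.864739, PV = 15.565299
  t = 2.5000: CF_t = 18.000000, DF = 0.833885, PV = 15.009932
  t = 3.0000: CF_t = 1018.000000, DF = 0.804132, PV = 818.606596
Price P = sum_t PV_t = 899.419246
Convexity numerator sum_t t*(t + 1/m) * CF_t / (1+y/m)^(m*t + 2):
  t = 0.5000: term = 8.070608
  t = 1.0000: term = 23.347949
  t = 1.5000: term = 45.029796
  t = 2.0000: term = 72.371899
  t = 2.5000: term = 104.684522
  t = 3.0000: term = 7992.948706
Convexity = (1/P) * sum = 8246.453480 / 899.419246 = 9.168642


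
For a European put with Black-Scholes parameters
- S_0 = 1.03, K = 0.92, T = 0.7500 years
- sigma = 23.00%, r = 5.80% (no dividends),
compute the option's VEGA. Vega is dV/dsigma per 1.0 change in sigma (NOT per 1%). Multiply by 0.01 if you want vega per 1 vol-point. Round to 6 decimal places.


d1 = 0.8849921693; d2 = 0.6858063265
phi(d1) = 0.2696732864; exp(-qT) = 1.0000000000; exp(-rT) = 0.9574325541
Vega = S * exp(-qT) * phi(d1) * sqrt(T) = 1.0300 * 1.0000000000 * 0.2696732864 * 0.8660254038 = 0.240550

Answer: Vega = 0.240550


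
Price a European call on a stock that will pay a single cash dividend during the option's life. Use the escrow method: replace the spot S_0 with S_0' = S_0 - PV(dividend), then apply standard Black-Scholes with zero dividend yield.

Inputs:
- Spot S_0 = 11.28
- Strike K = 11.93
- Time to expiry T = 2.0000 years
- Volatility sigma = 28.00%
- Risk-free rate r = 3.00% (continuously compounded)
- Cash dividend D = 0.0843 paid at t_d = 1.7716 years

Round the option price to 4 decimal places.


Answer: Price = 1.7430

Derivation:
PV(D) = D * exp(-r * t_d) = 0.0843 * 0.94823966 = 0.07993660
S_0' = S_0 - PV(D) = 11.2800 - 0.07993660 = 11.20006340
d1 = (ln(S_0'/K) + (r + sigma^2/2)*T) / (sigma*sqrt(T)) = 0.19006829
d2 = d1 - sigma*sqrt(T) = -0.20591151
exp(-rT) = 0.94176453
N(d1) = 0.57537219; N(d2) = 0.41843002
C = S_0' * N(d1) - K * exp(-rT) * N(d2) = 11.20006340 * 0.57537219 - 11.9300 * 0.94176453 * 0.41843002 = 1.7430


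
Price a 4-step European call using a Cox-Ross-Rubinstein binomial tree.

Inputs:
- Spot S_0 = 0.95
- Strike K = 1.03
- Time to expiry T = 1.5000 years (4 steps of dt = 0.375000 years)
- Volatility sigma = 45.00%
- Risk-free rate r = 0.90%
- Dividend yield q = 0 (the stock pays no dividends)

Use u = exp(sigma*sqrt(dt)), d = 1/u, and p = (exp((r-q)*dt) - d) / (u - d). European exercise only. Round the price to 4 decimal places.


Answer: Price = V(0,0) = 0.1812

Derivation:
dt = T/N = 0.375000
u = exp(sigma*sqrt(dt)) = 1.317278; d = 1/u = 0.759141
p = (exp((r-q)*dt) - d) / (u - d) = 0.437598
Discount per step: exp(-r*dt) = 0.996631
Stock lattice S(k, i) with i counting down-moves:
  k=0: S(0,0) = 0.9500
  k=1: S(1,0) = 1.2514; S(1,1) = 0.7212
  k=2: S(2,0) = 1.6485; S(2,1) = 0.9500; S(2,2) = 0.5475
  k=3: S(3,0) = 2.1715; S(3,1) = 1.2514; S(3,2) = 0.7212; S(3,3) = 0.4156
  k=4: S(4,0) = 2.8604; S(4,1) = 1.6485; S(4,2) = 0.9500; S(4,3) = 0.5475; S(4,4) = 0.3155
Terminal payoffs V(N, i) = max(S_T - K, 0):
  V(4,0) = 1.830445; V(4,1) = 0.618461; V(4,2) = 0.000000; V(4,3) = 0.000000; V(4,4) = 0.000000
Backward induction: V(k, i) = exp(-r*dt) * [p * V(k+1, i) + (1-p) * V(k+1, i+1)].
  V(3,0) = exp(-r*dt) * [p*1.830445 + (1-p)*0.618461] = 1.144952
  V(3,1) = exp(-r*dt) * [p*0.618461 + (1-p)*0.000000] = 0.269725
  V(3,2) = exp(-r*dt) * [p*0.000000 + (1-p)*0.000000] = 0.000000
  V(3,3) = exp(-r*dt) * [p*0.000000 + (1-p)*0.000000] = 0.000000
  V(2,0) = exp(-r*dt) * [p*1.144952 + (1-p)*0.269725] = 0.650523
  V(2,1) = exp(-r*dt) * [p*0.269725 + (1-p)*0.000000] = 0.117633
  V(2,2) = exp(-r*dt) * [p*0.000000 + (1-p)*0.000000] = 0.000000
  V(1,0) = exp(-r*dt) * [p*0.650523 + (1-p)*0.117633] = 0.349643
  V(1,1) = exp(-r*dt) * [p*0.117633 + (1-p)*0.000000] = 0.051303
  V(0,0) = exp(-r*dt) * [p*0.349643 + (1-p)*0.051303] = 0.181243


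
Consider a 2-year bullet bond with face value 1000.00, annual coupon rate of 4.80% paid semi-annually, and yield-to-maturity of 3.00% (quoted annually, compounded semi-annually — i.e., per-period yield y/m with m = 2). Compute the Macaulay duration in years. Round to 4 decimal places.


Coupon per period c = face * coupon_rate / m = 24.000000
Periods per year m = 2; per-period yield y/m = 0.015000
Number of cashflows N = 4
Cashflows (t years, CF_t, discount factor 1/(1+y/m)^(m*t), PV):
  t = 0.5000: CF_t = 24.000000, DF = 0.985222, PV = 23.645320
  t = 1.0000: CF_t = 24.000000, DF = 0.970662, PV = 23.295882
  t = 1.5000: CF_t = 24.000000, DF = 0.956317, PV = 22.951608
  t = 2.0000: CF_t = 1024.000000, DF = 0.942184, PV = 964.796652
Price P = sum_t PV_t = 1034.689462
Macaulay numerator sum_t t * PV_t:
  t * PV_t at t = 0.5000: 11.822660
  t * PV_t at t = 1.0000: 23.295882
  t * PV_t at t = 1.5000: 34.427412
  t * PV_t at t = 2.0000: 1929.593304
Macaulay duration D = (sum_t t * PV_t) / P = 1999.139257 / 1034.689462 = 1.932115

Answer: Macaulay duration = 1.9321 years


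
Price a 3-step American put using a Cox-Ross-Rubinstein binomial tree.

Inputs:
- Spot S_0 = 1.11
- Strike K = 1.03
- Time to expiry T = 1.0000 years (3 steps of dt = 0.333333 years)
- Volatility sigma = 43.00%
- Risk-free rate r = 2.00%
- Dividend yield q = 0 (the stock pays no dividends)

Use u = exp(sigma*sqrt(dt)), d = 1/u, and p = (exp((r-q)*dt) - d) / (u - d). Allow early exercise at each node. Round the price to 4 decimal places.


Answer: Price = V(0,0) = 0.1489

Derivation:
dt = T/N = 0.333333
u = exp(sigma*sqrt(dt)) = 1.281794; d = 1/u = 0.780157
p = (exp((r-q)*dt) - d) / (u - d) = 0.451586
Discount per step: exp(-r*dt) = 0.993356
Stock lattice S(k, i) with i counting down-moves:
  k=0: S(0,0) = 1.1100
  k=1: S(1,0) = 1.4228; S(1,1) = 0.8660
  k=2: S(2,0) = 1.8237; S(2,1) = 1.1100; S(2,2) = 0.6756
  k=3: S(3,0) = 2.3376; S(3,1) = 1.4228; S(3,2) = 0.8660; S(3,3) = 0.5271
Terminal payoffs V(N, i) = max(K - S_T, 0):
  V(3,0) = 0.000000; V(3,1) = 0.000000; V(3,2) = 0.164026; V(3,3) = 0.502930
Backward induction: V(k, i) = exp(-r*dt) * [p * V(k+1, i) + (1-p) * V(k+1, i+1)]; then take max(V_cont, immediate exercise) for American.
  V(2,0) = exp(-r*dt) * [p*0.000000 + (1-p)*0.000000] = 0.000000; exercise = 0.000000; V(2,0) = max -> 0.000000
  V(2,1) = exp(-r*dt) * [p*0.000000 + (1-p)*0.164026] = 0.089357; exercise = 0.000000; V(2,1) = max -> 0.089357
  V(2,2) = exp(-r*dt) * [p*0.164026 + (1-p)*0.502930] = 0.347561; exercise = 0.354405; V(2,2) = max -> 0.354405
  V(1,0) = exp(-r*dt) * [p*0.000000 + (1-p)*0.089357] = 0.048679; exercise = 0.000000; V(1,0) = max -> 0.048679
  V(1,1) = exp(-r*dt) * [p*0.089357 + (1-p)*0.354405] = 0.233153; exercise = 0.164026; V(1,1) = max -> 0.233153
  V(0,0) = exp(-r*dt) * [p*0.048679 + (1-p)*0.233153] = 0.148852; exercise = 0.000000; V(0,0) = max -> 0.148852


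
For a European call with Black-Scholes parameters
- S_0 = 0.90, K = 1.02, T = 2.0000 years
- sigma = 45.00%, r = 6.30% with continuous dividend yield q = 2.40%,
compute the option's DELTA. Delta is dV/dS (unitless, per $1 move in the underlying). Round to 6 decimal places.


d1 = 0.2440883222; d2 = -0.3923077809
phi(d1) = 0.3872332371; exp(-qT) = 0.9531337871; exp(-rT) = 0.8816148468
N(d1) = 0.5964187917
Delta = exp(-qT) * N(d1) = 0.9531337871 * 0.5964187917 = 0.568467

Answer: Delta = 0.568467


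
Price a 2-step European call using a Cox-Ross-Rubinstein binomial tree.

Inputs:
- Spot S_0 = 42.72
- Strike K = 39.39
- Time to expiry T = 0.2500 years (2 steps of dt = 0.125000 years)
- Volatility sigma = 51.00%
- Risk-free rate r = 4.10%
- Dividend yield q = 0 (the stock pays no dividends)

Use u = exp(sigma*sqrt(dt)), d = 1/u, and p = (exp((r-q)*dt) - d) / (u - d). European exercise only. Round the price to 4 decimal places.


dt = T/N = 0.125000
u = exp(sigma*sqrt(dt)) = 1.197591; d = 1/u = 0.835009
p = (exp((r-q)*dt) - d) / (u - d) = 0.469215
Discount per step: exp(-r*dt) = 0.994888
Stock lattice S(k, i) with i counting down-moves:
  k=0: S(0,0) = 42.7200
  k=1: S(1,0) = 51.1611; S(1,1) = 35.6716
  k=2: S(2,0) = 61.2701; S(2,1) = 42.7200; S(2,2) = 29.7861
Terminal payoffs V(N, i) = max(S_T - K, 0):
  V(2,0) = 21.880081; V(2,1) = 3.330000; V(2,2) = 0.000000
Backward induction: V(k, i) = exp(-r*dt) * [p * V(k+1, i) + (1-p) * V(k+1, i+1)].
  V(1,0) = exp(-r*dt) * [p*21.880081 + (1-p)*3.330000] = 11.972455
  V(1,1) = exp(-r*dt) * [p*3.330000 + (1-p)*0.000000] = 1.554498
  V(0,0) = exp(-r*dt) * [p*11.972455 + (1-p)*1.554498] = 6.409822

Answer: Price = V(0,0) = 6.4098


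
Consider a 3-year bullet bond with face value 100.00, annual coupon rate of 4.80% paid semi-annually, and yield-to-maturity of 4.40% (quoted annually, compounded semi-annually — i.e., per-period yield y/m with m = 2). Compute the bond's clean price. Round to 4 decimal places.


Answer: Price = 101.1128

Derivation:
Coupon per period c = face * coupon_rate / m = 2.400000
Periods per year m = 2; per-period yield y/m = 0.022000
Number of cashflows N = 6
Cashflows (t years, CF_t, discount factor 1/(1+y/m)^(m*t), PV):
  t = 0.5000: CF_t = 2.400000, DF = 0.978474, PV = 2.348337
  t = 1.0000: CF_t = 2.400000, DF = 0.957411, PV = 2.297785
  t = 1.5000: CF_t = 2.400000, DF = 0.936801, PV = 2.248322
  t = 2.0000: CF_t = 2.400000, DF = 0.916635, PV = 2.199924
  t = 2.5000: CF_t = 2.400000, DF = 0.896903, PV = 2.152567
  t = 3.0000: CF_t = 102.400000, DF = 0.877596, PV = 89.865828
Price P = sum_t PV_t = 101.112764


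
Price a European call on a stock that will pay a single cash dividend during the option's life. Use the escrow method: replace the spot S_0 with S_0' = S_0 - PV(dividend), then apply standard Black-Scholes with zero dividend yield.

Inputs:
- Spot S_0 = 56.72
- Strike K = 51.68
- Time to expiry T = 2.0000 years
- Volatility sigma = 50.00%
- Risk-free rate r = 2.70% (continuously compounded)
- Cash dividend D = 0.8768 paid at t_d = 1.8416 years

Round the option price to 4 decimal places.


Answer: Price = 18.1893

Derivation:
PV(D) = D * exp(-r * t_d) = 0.8768 * 0.95149276 = 0.83426885
S_0' = S_0 - PV(D) = 56.7200 - 0.83426885 = 55.88573115
d1 = (ln(S_0'/K) + (r + sigma^2/2)*T) / (sigma*sqrt(T)) = 0.54056649
d2 = d1 - sigma*sqrt(T) = -0.16654029
exp(-rT) = 0.94743211
N(d1) = 0.70559679; N(d2) = 0.43386589
C = S_0' * N(d1) - K * exp(-rT) * N(d2) = 55.88573115 * 0.70559679 - 51.6800 * 0.94743211 * 0.43386589 = 18.1893


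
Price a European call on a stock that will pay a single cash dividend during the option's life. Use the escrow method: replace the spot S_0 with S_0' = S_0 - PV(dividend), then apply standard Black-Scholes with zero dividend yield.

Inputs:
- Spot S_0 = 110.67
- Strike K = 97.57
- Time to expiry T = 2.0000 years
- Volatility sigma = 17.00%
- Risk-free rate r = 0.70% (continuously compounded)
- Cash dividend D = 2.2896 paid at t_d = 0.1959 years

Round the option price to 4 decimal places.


PV(D) = D * exp(-r * t_d) = 2.2896 * 0.99862964 = 2.28646242
S_0' = S_0 - PV(D) = 110.6700 - 2.28646242 = 108.38353758
d1 = (ln(S_0'/K) + (r + sigma^2/2)*T) / (sigma*sqrt(T)) = 0.61562439
d2 = d1 - sigma*sqrt(T) = 0.37520808
exp(-rT) = 0.98609754
N(d1) = 0.73092877; N(d2) = 0.64624714
C = S_0' * N(d1) - K * exp(-rT) * N(d2) = 108.38353758 * 0.73092877 - 97.5700 * 0.98609754 * 0.64624714 = 17.0429

Answer: Price = 17.0429


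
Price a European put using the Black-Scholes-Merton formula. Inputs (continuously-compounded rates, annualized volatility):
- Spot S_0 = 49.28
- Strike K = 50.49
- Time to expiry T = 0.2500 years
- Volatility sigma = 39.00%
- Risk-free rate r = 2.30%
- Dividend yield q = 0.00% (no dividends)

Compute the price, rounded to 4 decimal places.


d1 = (ln(S/K) + (r - q + 0.5*sigma^2) * T) / (sigma * sqrt(T)) = 0.00259242
d2 = d1 - sigma * sqrt(T) = -0.19240758
exp(-rT) = 0.99426650; exp(-qT) = 1.00000000
P = K * exp(-rT) * N(-d2) - S_0 * exp(-qT) * N(-d1)
N(-d1) = 0.49896577; N(-d2) = 0.57628852
P = 50.4900 * 0.99426650 * 0.57628852 - 49.2800 * 1.00000000 * 0.49896577 = 4.3409

Answer: Price = 4.3409


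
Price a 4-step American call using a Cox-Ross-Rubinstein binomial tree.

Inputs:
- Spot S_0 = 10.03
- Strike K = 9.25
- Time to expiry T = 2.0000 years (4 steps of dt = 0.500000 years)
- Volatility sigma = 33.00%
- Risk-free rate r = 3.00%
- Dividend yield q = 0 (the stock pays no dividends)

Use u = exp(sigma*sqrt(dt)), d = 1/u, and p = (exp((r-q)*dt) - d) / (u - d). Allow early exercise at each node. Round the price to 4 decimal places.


Answer: Price = V(0,0) = 2.4704

Derivation:
dt = T/N = 0.500000
u = exp(sigma*sqrt(dt)) = 1.262817; d = 1/u = 0.791880
p = (exp((r-q)*dt) - d) / (u - d) = 0.474018
Discount per step: exp(-r*dt) = 0.985112
Stock lattice S(k, i) with i counting down-moves:
  k=0: S(0,0) = 10.0300
  k=1: S(1,0) = 12.6661; S(1,1) = 7.9426
  k=2: S(2,0) = 15.9949; S(2,1) = 10.0300; S(2,2) = 6.2896
  k=3: S(3,0) = 20.1987; S(3,1) = 12.6661; S(3,2) = 7.9426; S(3,3) = 4.9806
  k=4: S(4,0) = 25.5072; S(4,1) = 15.9949; S(4,2) = 10.0300; S(4,3) = 6.2896; S(4,4) = 3.9440
Terminal payoffs V(N, i) = max(S_T - K, 0):
  V(4,0) = 16.257220; V(4,1) = 6.744918; V(4,2) = 0.780000; V(4,3) = 0.000000; V(4,4) = 0.000000
Backward induction: V(k, i) = exp(-r*dt) * [p * V(k+1, i) + (1-p) * V(k+1, i+1)]; then take max(V_cont, immediate exercise) for American.
  V(3,0) = exp(-r*dt) * [p*16.257220 + (1-p)*6.744918] = 11.086376; exercise = 10.948661; V(3,0) = max -> 11.086376
  V(3,1) = exp(-r*dt) * [p*6.744918 + (1-p)*0.780000] = 3.553773; exercise = 3.416058; V(3,1) = max -> 3.553773
  V(3,2) = exp(-r*dt) * [p*0.780000 + (1-p)*0.000000] = 0.364230; exercise = 0.000000; V(3,2) = max -> 0.364230
  V(3,3) = exp(-r*dt) * [p*0.000000 + (1-p)*0.000000] = 0.000000; exercise = 0.000000; V(3,3) = max -> 0.000000
  V(2,0) = exp(-r*dt) * [p*11.086376 + (1-p)*3.553773] = 7.018297; exercise = 6.744918; V(2,0) = max -> 7.018297
  V(2,1) = exp(-r*dt) * [p*3.553773 + (1-p)*0.364230] = 1.848200; exercise = 0.780000; V(2,1) = max -> 1.848200
  V(2,2) = exp(-r*dt) * [p*0.364230 + (1-p)*0.000000] = 0.170081; exercise = 0.000000; V(2,2) = max -> 0.170081
  V(1,0) = exp(-r*dt) * [p*7.018297 + (1-p)*1.848200] = 4.234919; exercise = 3.416058; V(1,0) = max -> 4.234919
  V(1,1) = exp(-r*dt) * [p*1.848200 + (1-p)*0.170081] = 0.951165; exercise = 0.000000; V(1,1) = max -> 0.951165
  V(0,0) = exp(-r*dt) * [p*4.234919 + (1-p)*0.951165] = 2.470390; exercise = 0.780000; V(0,0) = max -> 2.470390


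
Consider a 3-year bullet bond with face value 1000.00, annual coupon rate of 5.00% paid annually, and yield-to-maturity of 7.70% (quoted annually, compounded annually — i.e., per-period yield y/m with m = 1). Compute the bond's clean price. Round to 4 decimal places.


Coupon per period c = face * coupon_rate / m = 50.000000
Periods per year m = 1; per-period yield y/m = 0.077000
Number of cashflows N = 3
Cashflows (t years, CF_t, discount factor 1/(1+y/m)^(m*t), PV):
  t = 1.0000: CF_t = 50.000000, DF = 0.928505, PV = 46.425255
  t = 2.0000: CF_t = 50.000000, DF = 0.862122, PV = 43.106087
  t = 3.0000: CF_t = 1050.000000, DF = 0.800484, PV = 840.508654
Price P = sum_t PV_t = 930.039996

Answer: Price = 930.0400


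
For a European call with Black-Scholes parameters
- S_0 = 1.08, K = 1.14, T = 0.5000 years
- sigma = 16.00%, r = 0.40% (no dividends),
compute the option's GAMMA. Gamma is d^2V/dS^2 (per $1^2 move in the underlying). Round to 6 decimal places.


Answer: Gamma = 3.009551

Derivation:
d1 = -0.4036450230; d2 = -0.5167821080
phi(d1) = 0.3677311474; exp(-qT) = 1.0000000000; exp(-rT) = 0.9980019987
Gamma = exp(-qT) * phi(d1) / (S * sigma * sqrt(T)) = 1.0000000000 * 0.3677311474 / (1.0800 * 0.1600 * 0.7071067812) = 3.009551


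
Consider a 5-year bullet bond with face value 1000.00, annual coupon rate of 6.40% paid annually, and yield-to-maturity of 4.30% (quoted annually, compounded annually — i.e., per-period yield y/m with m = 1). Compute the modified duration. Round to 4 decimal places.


Coupon per period c = face * coupon_rate / m = 64.000000
Periods per year m = 1; per-period yield y/m = 0.043000
Number of cashflows N = 5
Cashflows (t years, CF_t, discount factor 1/(1+y/m)^(m*t), PV):
  t = 1.0000: CF_t = 64.000000, DF = 0.958773, PV = 61.361457
  t = 2.0000: CF_t = 64.000000, DF = 0.919245, PV = 58.831694
  t = 3.0000: CF_t = 64.000000, DF = 0.881347, PV = 56.406227
  t = 4.0000: CF_t = 64.000000, DF = 0.845012, PV = 54.080754
  t = 5.0000: CF_t = 1064.000000, DF = 0.810174, PV = 862.025446
Price P = sum_t PV_t = 1092.705579
First compute Macaulay numerator sum_t t * PV_t:
  t * PV_t at t = 1.0000: 61.361457
  t * PV_t at t = 2.0000: 117.663389
  t * PV_t at t = 3.0000: 169.218680
  t * PV_t at t = 4.0000: 216.323017
  t * PV_t at t = 5.0000: 4310.127229
Macaulay duration D = 4874.693773 / 1092.705579 = 4.461123
Modified duration = D / (1 + y/m) = 4.461123 / (1 + 0.043000) = 4.277203

Answer: Modified duration = 4.2772


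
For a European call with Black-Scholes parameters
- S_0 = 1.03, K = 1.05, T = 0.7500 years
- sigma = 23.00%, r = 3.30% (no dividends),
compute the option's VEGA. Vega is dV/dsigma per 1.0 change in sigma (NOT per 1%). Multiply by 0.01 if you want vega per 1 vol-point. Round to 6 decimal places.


Answer: Vega = 0.352987

Derivation:
d1 = 0.1272988969; d2 = -0.0718869460
phi(d1) = 0.3957229088; exp(-qT) = 1.0000000000; exp(-rT) = 0.9755537700
Vega = S * exp(-qT) * phi(d1) * sqrt(T) = 1.0300 * 1.0000000000 * 0.3957229088 * 0.8660254038 = 0.352987


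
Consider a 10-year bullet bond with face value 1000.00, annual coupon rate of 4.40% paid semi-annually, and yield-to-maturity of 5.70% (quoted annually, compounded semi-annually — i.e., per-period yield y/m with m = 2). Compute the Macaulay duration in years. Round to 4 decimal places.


Answer: Macaulay duration = 8.0811 years

Derivation:
Coupon per period c = face * coupon_rate / m = 22.000000
Periods per year m = 2; per-period yield y/m = 0.028500
Number of cashflows N = 20
Cashflows (t years, CF_t, discount factor 1/(1+y/m)^(m*t), PV):
  t = 0.5000: CF_t = 22.000000, DF = 0.972290, PV = 21.390374
  t = 1.0000: CF_t = 22.000000, DF = 0.945347, PV = 20.797642
  t = 1.5000: CF_t = 22.000000, DF = 0.919152, PV = 20.221334
  t = 2.0000: CF_t = 22.000000, DF = 0.893682, PV = 19.660995
  t = 2.5000: CF_t = 22.000000, DF = 0.868917, PV = 19.116184
  t = 3.0000: CF_t = 22.000000, DF = 0.844840, PV = 18.586470
  t = 3.5000: CF_t = 22.000000, DF = 0.821429, PV = 18.071434
  t = 4.0000: CF_t = 22.000000, DF = 0.798667, PV = 17.570670
  t = 4.5000: CF_t = 22.000000, DF = 0.776536, PV = 17.083782
  t = 5.0000: CF_t = 22.000000, DF = 0.755018, PV = 16.610386
  t = 5.5000: CF_t = 22.000000, DF = 0.734096, PV = 16.150108
  t = 6.0000: CF_t = 22.000000, DF = 0.713754, PV = 15.702584
  t = 6.5000: CF_t = 22.000000, DF = 0.693976, PV = 15.267461
  t = 7.0000: CF_t = 22.000000, DF = 0.674745, PV = 14.844396
  t = 7.5000: CF_t = 22.000000, DF = 0.656048, PV = 14.433054
  t = 8.0000: CF_t = 22.000000, DF = 0.637869, PV = 14.033110
  t = 8.5000: CF_t = 22.000000, DF = 0.620193, PV = 13.644249
  t = 9.0000: CF_t = 22.000000, DF = 0.603007, PV = 13.266164
  t = 9.5000: CF_t = 22.000000, DF = 0.586298, PV = 12.898555
  t = 10.0000: CF_t = 1022.000000, DF = 0.570051, PV = 582.592615
Price P = sum_t PV_t = 901.941566
Macaulay numerator sum_t t * PV_t:
  t * PV_t at t = 0.5000: 10.695187
  t * PV_t at t = 1.0000: 20.797642
  t * PV_t at t = 1.5000: 30.332000
  t * PV_t at t = 2.0000: 39.321990
  t * PV_t at t = 2.5000: 47.790460
  t * PV_t at t = 3.0000: 55.759409
  t * PV_t at t = 3.5000: 63.250018
  t * PV_t at t = 4.0000: 70.282678
  t * PV_t at t = 4.5000: 76.877018
  t * PV_t at t = 5.0000: 83.051929
  t * PV_t at t = 5.5000: 88.825593
  t * PV_t at t = 6.0000: 94.215505
  t * PV_t at t = 6.5000: 99.238500
  t * PV_t at t = 7.0000: 103.910773
  t * PV_t at t = 7.5000: 108.247906
  t * PV_t at t = 8.0000: 112.264884
  t * PV_t at t = 8.5000: 115.976120
  t * PV_t at t = 9.0000: 119.395473
  t * PV_t at t = 9.5000: 122.536271
  t * PV_t at t = 10.0000: 5825.926150
Macaulay duration D = (sum_t t * PV_t) / P = 7288.695506 / 901.941566 = 8.081117


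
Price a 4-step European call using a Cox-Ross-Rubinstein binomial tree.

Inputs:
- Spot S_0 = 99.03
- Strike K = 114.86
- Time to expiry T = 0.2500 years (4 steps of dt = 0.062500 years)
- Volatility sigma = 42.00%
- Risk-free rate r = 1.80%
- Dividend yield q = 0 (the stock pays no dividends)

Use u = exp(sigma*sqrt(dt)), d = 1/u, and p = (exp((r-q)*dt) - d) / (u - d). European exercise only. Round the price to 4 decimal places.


dt = T/N = 0.062500
u = exp(sigma*sqrt(dt)) = 1.110711; d = 1/u = 0.900325
p = (exp((r-q)*dt) - d) / (u - d) = 0.479124
Discount per step: exp(-r*dt) = 0.998876
Stock lattice S(k, i) with i counting down-moves:
  k=0: S(0,0) = 99.0300
  k=1: S(1,0) = 109.9937; S(1,1) = 89.1591
  k=2: S(2,0) = 122.1711; S(2,1) = 99.0300; S(2,2) = 80.2722
  k=3: S(3,0) = 135.6968; S(3,1) = 109.9937; S(3,2) = 89.1591; S(3,3) = 72.2710
  k=4: S(4,0) = 150.7199; S(4,1) = 122.1711; S(4,2) = 99.0300; S(4,3) = 80.2722; S(4,4) = 65.0673
Terminal payoffs V(N, i) = max(S_T - K, 0):
  V(4,0) = 35.859853; V(4,1) = 7.311138; V(4,2) = 0.000000; V(4,3) = 0.000000; V(4,4) = 0.000000
Backward induction: V(k, i) = exp(-r*dt) * [p * V(k+1, i) + (1-p) * V(k+1, i+1)].
  V(3,0) = exp(-r*dt) * [p*35.859853 + (1-p)*7.311138] = 20.965924
  V(3,1) = exp(-r*dt) * [p*7.311138 + (1-p)*0.000000] = 3.499006
  V(3,2) = exp(-r*dt) * [p*0.000000 + (1-p)*0.000000] = 0.000000
  V(3,3) = exp(-r*dt) * [p*0.000000 + (1-p)*0.000000] = 0.000000
  V(2,0) = exp(-r*dt) * [p*20.965924 + (1-p)*3.499006] = 11.854489
  V(2,1) = exp(-r*dt) * [p*3.499006 + (1-p)*0.000000] = 1.674574
  V(2,2) = exp(-r*dt) * [p*0.000000 + (1-p)*0.000000] = 0.000000
  V(1,0) = exp(-r*dt) * [p*11.854489 + (1-p)*1.674574] = 6.544653
  V(1,1) = exp(-r*dt) * [p*1.674574 + (1-p)*0.000000] = 0.801427
  V(0,0) = exp(-r*dt) * [p*6.544653 + (1-p)*0.801427] = 3.549152

Answer: Price = V(0,0) = 3.5492


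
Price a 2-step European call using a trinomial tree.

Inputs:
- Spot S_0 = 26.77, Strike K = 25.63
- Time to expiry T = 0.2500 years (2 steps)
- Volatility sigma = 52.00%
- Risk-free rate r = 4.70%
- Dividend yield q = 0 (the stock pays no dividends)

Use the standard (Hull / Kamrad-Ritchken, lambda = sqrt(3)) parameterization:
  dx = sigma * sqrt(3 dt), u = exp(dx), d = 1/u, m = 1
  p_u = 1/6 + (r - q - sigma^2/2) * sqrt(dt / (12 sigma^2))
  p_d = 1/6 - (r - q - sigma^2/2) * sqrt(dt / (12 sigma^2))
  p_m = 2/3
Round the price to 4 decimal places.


dt = T/N = 0.125000; dx = sigma*sqrt(3*dt) = 0.318434
u = exp(dx) = 1.374972; d = 1/u = 0.727287
p_u = 0.149355, p_m = 0.666667, p_d = 0.183978
Discount per step: exp(-r*dt) = 0.994142
Stock lattice S(k, j) with j the centered position index:
  k=0: S(0,+0) = 26.7700
  k=1: S(1,-1) = 19.4695; S(1,+0) = 26.7700; S(1,+1) = 36.8080
  k=2: S(2,-2) = 14.1599; S(2,-1) = 19.4695; S(2,+0) = 26.7700; S(2,+1) = 36.8080; S(2,+2) = 50.6100
Terminal payoffs V(N, j) = max(S_T - K, 0):
  V(2,-2) = 0.000000; V(2,-1) = 0.000000; V(2,+0) = 1.140000; V(2,+1) = 11.178011; V(2,+2) = 24.980000
Backward induction: V(k, j) = exp(-r*dt) * [p_u * V(k+1, j+1) + p_m * V(k+1, j) + p_d * V(k+1, j-1)]
  V(1,-1) = exp(-r*dt) * [p_u*1.140000 + p_m*0.000000 + p_d*0.000000] = 0.169268
  V(1,+0) = exp(-r*dt) * [p_u*11.178011 + p_m*1.140000 + p_d*0.000000] = 2.415265
  V(1,+1) = exp(-r*dt) * [p_u*24.980000 + p_m*11.178011 + p_d*1.140000] = 11.325904
  V(0,+0) = exp(-r*dt) * [p_u*11.325904 + p_m*2.415265 + p_d*0.169268] = 3.313379

Answer: Price = V(0,0) = 3.3134


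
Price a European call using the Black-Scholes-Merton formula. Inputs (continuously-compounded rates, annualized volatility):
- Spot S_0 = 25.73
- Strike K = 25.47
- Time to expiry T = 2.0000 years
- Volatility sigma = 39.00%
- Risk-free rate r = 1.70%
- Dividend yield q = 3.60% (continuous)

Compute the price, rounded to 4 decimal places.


Answer: Price = 4.9441

Derivation:
d1 = (ln(S/K) + (r - q + 0.5*sigma^2) * T) / (sigma * sqrt(T)) = 0.22528846
d2 = d1 - sigma * sqrt(T) = -0.32625483
exp(-rT) = 0.96657150; exp(-qT) = 0.93053090
C = S_0 * exp(-qT) * N(d1) - K * exp(-rT) * N(d2)
N(d1) = 0.58912256; N(d2) = 0.37211578
C = 25.7300 * 0.93053090 * 0.58912256 - 25.4700 * 0.96657150 * 0.37211578 = 4.9441


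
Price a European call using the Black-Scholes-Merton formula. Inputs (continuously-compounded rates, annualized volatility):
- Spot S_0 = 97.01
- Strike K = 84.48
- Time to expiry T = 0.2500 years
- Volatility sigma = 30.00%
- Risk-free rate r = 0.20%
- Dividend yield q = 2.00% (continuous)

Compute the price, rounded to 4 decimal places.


Answer: Price = 13.4661

Derivation:
d1 = (ln(S/K) + (r - q + 0.5*sigma^2) * T) / (sigma * sqrt(T)) = 0.96699497
d2 = d1 - sigma * sqrt(T) = 0.81699497
exp(-rT) = 0.99950012; exp(-qT) = 0.99501248
C = S_0 * exp(-qT) * N(d1) - K * exp(-rT) * N(d2)
N(d1) = 0.83322673; N(d2) = 0.79303435
C = 97.0100 * 0.99501248 * 0.83322673 - 84.4800 * 0.99950012 * 0.79303435 = 13.4661


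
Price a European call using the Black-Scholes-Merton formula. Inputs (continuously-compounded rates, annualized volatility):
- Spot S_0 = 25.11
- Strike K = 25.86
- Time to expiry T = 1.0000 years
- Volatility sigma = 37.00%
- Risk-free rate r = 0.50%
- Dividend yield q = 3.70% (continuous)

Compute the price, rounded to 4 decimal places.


d1 = (ln(S/K) + (r - q + 0.5*sigma^2) * T) / (sigma * sqrt(T)) = 0.01896973
d2 = d1 - sigma * sqrt(T) = -0.35103027
exp(-rT) = 0.99501248; exp(-qT) = 0.96367614
C = S_0 * exp(-qT) * N(d1) - K * exp(-rT) * N(d2)
N(d1) = 0.50756737; N(d2) = 0.36278282
C = 25.1100 * 0.96367614 * 0.50756737 - 25.8600 * 0.99501248 * 0.36278282 = 2.9473

Answer: Price = 2.9473


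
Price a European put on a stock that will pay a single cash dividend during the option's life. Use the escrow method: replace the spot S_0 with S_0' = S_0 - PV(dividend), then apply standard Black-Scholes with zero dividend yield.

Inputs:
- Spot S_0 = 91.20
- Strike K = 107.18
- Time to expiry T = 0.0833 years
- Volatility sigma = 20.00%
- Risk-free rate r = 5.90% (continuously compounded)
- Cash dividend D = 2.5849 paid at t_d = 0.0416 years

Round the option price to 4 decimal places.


Answer: Price = 18.0341

Derivation:
PV(D) = D * exp(-r * t_d) = 2.5849 * 0.99754861 = 2.57856340
S_0' = S_0 - PV(D) = 91.2000 - 2.57856340 = 88.62143660
d1 = (ln(S_0'/K) + (r + sigma^2/2)*T) / (sigma*sqrt(T)) = -3.17990515
d2 = d1 - sigma*sqrt(T) = -3.23762863
exp(-rT) = 0.99509736
N(-d1) = 0.99926338; N(-d2) = 0.99939736
P = K * exp(-rT) * N(-d2) - S_0' * N(-d1) = 107.1800 * 0.99509736 * 0.99939736 - 88.62143660 * 0.99926338 = 18.0341


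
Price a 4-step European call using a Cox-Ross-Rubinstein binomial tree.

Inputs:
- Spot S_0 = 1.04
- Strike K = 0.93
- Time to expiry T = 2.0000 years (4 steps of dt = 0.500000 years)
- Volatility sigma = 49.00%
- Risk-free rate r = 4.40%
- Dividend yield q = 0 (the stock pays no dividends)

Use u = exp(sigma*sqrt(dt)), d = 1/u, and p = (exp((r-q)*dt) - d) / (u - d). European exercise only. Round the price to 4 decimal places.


dt = T/N = 0.500000
u = exp(sigma*sqrt(dt)) = 1.414084; d = 1/u = 0.707171
p = (exp((r-q)*dt) - d) / (u - d) = 0.445702
Discount per step: exp(-r*dt) = 0.978240
Stock lattice S(k, i) with i counting down-moves:
  k=0: S(0,0) = 1.0400
  k=1: S(1,0) = 1.4706; S(1,1) = 0.7355
  k=2: S(2,0) = 2.0796; S(2,1) = 1.0400; S(2,2) = 0.5201
  k=3: S(3,0) = 2.9408; S(3,1) = 1.4706; S(3,2) = 0.7355; S(3,3) = 0.3678
  k=4: S(4,0) = 4.1585; S(4,1) = 2.0796; S(4,2) = 1.0400; S(4,3) = 0.5201; S(4,4) = 0.2601
Terminal payoffs V(N, i) = max(S_T - K, 0):
  V(4,0) = 3.228482; V(4,1) = 1.149620; V(4,2) = 0.110000; V(4,3) = 0.000000; V(4,4) = 0.000000
Backward induction: V(k, i) = exp(-r*dt) * [p * V(k+1, i) + (1-p) * V(k+1, i+1)].
  V(3,0) = exp(-r*dt) * [p*3.228482 + (1-p)*1.149620] = 2.030995
  V(3,1) = exp(-r*dt) * [p*1.149620 + (1-p)*0.110000] = 0.560884
  V(3,2) = exp(-r*dt) * [p*0.110000 + (1-p)*0.000000] = 0.047960
  V(3,3) = exp(-r*dt) * [p*0.000000 + (1-p)*0.000000] = 0.000000
  V(2,0) = exp(-r*dt) * [p*2.030995 + (1-p)*0.560884] = 1.189653
  V(2,1) = exp(-r*dt) * [p*0.560884 + (1-p)*0.047960] = 0.270553
  V(2,2) = exp(-r*dt) * [p*0.047960 + (1-p)*0.000000] = 0.020911
  V(1,0) = exp(-r*dt) * [p*1.189653 + (1-p)*0.270553] = 0.665397
  V(1,1) = exp(-r*dt) * [p*0.270553 + (1-p)*0.020911] = 0.129301
  V(0,0) = exp(-r*dt) * [p*0.665397 + (1-p)*0.129301] = 0.360227

Answer: Price = V(0,0) = 0.3602


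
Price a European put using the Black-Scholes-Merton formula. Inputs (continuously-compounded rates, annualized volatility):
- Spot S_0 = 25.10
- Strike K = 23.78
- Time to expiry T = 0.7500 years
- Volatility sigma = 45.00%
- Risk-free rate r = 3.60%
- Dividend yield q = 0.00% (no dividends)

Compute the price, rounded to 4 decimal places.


Answer: Price = 2.8294

Derivation:
d1 = (ln(S/K) + (r - q + 0.5*sigma^2) * T) / (sigma * sqrt(T)) = 0.40276071
d2 = d1 - sigma * sqrt(T) = 0.01304928
exp(-rT) = 0.97336124; exp(-qT) = 1.00000000
P = K * exp(-rT) * N(-d2) - S_0 * exp(-qT) * N(-d1)
N(-d1) = 0.34356213; N(-d2) = 0.49479424
P = 23.7800 * 0.97336124 * 0.49479424 - 25.1000 * 1.00000000 * 0.34356213 = 2.8294


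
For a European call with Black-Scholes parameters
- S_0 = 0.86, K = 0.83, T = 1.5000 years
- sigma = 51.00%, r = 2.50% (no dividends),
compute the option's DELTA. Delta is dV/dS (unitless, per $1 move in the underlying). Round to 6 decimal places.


Answer: Delta = 0.666108

Derivation:
d1 = 0.4291917295; d2 = -0.1954281549
phi(d1) = 0.3638399145; exp(-qT) = 1.0000000000; exp(-rT) = 0.9631944177
N(d1) = 0.6661081494
Delta = exp(-qT) * N(d1) = 1.0000000000 * 0.6661081494 = 0.666108


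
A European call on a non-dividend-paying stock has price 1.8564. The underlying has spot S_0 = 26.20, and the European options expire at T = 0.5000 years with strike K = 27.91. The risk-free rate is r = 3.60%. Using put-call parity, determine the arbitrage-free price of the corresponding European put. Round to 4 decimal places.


Put-call parity: C - P = S_0 * exp(-qT) - K * exp(-rT).
S_0 * exp(-qT) = 26.2000 * 1.00000000 = 26.20000000
K * exp(-rT) = 27.9100 * 0.98216103 = 27.41211441
P = C - S*exp(-qT) + K*exp(-rT)
P = 1.8564 - 26.20000000 + 27.41211441 = 3.0685

Answer: Put price = 3.0685


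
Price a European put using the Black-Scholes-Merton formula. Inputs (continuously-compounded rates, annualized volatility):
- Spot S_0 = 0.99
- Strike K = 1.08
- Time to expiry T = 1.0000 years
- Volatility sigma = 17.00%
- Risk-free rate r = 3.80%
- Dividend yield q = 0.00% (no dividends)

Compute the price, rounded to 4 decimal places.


Answer: Price = 0.0964

Derivation:
d1 = (ln(S/K) + (r - q + 0.5*sigma^2) * T) / (sigma * sqrt(T)) = -0.20330222
d2 = d1 - sigma * sqrt(T) = -0.37330222
exp(-rT) = 0.96271294; exp(-qT) = 1.00000000
P = K * exp(-rT) * N(-d2) - S_0 * exp(-qT) * N(-d1)
N(-d1) = 0.58055059; N(-d2) = 0.64553824
P = 1.0800 * 0.96271294 * 0.64553824 - 0.9900 * 1.00000000 * 0.58055059 = 0.0964


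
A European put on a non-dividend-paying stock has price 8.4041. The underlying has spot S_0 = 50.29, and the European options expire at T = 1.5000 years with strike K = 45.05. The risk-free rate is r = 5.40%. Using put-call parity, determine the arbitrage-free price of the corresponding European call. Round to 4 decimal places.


Put-call parity: C - P = S_0 * exp(-qT) - K * exp(-rT).
S_0 * exp(-qT) = 50.2900 * 1.00000000 = 50.29000000
K * exp(-rT) = 45.0500 * 0.92219369 = 41.54482580
C = P + S*exp(-qT) - K*exp(-rT)
C = 8.4041 + 50.29000000 - 41.54482580 = 17.1493

Answer: Call price = 17.1493


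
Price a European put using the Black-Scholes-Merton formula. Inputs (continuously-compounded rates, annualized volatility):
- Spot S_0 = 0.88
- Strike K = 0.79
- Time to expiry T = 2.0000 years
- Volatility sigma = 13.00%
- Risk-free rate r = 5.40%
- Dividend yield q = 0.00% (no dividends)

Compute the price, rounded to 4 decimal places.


Answer: Price = 0.0086

Derivation:
d1 = (ln(S/K) + (r - q + 0.5*sigma^2) * T) / (sigma * sqrt(T)) = 1.26620503
d2 = d1 - sigma * sqrt(T) = 1.08235726
exp(-rT) = 0.89762760; exp(-qT) = 1.00000000
P = K * exp(-rT) * N(-d2) - S_0 * exp(-qT) * N(-d1)
N(-d1) = 0.10271984; N(-d2) = 0.13954690
P = 0.7900 * 0.89762760 * 0.13954690 - 0.8800 * 1.00000000 * 0.10271984 = 0.0086


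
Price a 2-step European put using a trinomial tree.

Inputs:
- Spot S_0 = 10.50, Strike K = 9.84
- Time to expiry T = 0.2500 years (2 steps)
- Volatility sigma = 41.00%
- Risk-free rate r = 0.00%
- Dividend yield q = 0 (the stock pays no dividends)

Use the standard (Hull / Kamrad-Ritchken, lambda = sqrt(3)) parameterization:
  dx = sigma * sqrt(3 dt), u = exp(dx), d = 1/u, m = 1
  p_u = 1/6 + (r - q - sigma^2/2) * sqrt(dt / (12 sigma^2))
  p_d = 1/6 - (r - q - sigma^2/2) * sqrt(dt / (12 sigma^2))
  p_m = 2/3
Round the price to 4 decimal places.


Answer: Price = V(0,0) = 0.5407

Derivation:
dt = T/N = 0.125000; dx = sigma*sqrt(3*dt) = 0.251073
u = exp(dx) = 1.285404; d = 1/u = 0.777966
p_u = 0.145744, p_m = 0.666667, p_d = 0.187589
Discount per step: exp(-r*dt) = 1.000000
Stock lattice S(k, j) with j the centered position index:
  k=0: S(0,+0) = 10.5000
  k=1: S(1,-1) = 8.1686; S(1,+0) = 10.5000; S(1,+1) = 13.4967
  k=2: S(2,-2) = 6.3549; S(2,-1) = 8.1686; S(2,+0) = 10.5000; S(2,+1) = 13.4967; S(2,+2) = 17.3488
Terminal payoffs V(N, j) = max(K - S_T, 0):
  V(2,-2) = 3.485077; V(2,-1) = 1.671359; V(2,+0) = 0.000000; V(2,+1) = 0.000000; V(2,+2) = 0.000000
Backward induction: V(k, j) = exp(-r*dt) * [p_u * V(k+1, j+1) + p_m * V(k+1, j) + p_d * V(k+1, j-1)]
  V(1,-1) = exp(-r*dt) * [p_u*0.000000 + p_m*1.671359 + p_d*3.485077] = 1.768003
  V(1,+0) = exp(-r*dt) * [p_u*0.000000 + p_m*0.000000 + p_d*1.671359] = 0.313529
  V(1,+1) = exp(-r*dt) * [p_u*0.000000 + p_m*0.000000 + p_d*0.000000] = 0.000000
  V(0,+0) = exp(-r*dt) * [p_u*0.000000 + p_m*0.313529 + p_d*1.768003] = 0.540678
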